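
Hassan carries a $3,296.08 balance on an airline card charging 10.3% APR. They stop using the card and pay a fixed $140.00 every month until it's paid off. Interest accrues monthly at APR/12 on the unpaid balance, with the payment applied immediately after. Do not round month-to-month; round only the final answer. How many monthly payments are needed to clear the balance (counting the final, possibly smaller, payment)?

27 months

Monthly rate r = 10.3%/12 = 0.858333% = 0.00858333.
Recurrence: B ← B·(1+r) − $140.00.
Month 1: interest $28.29; balance after payment $3,184.37.
Month 2: interest $27.33; balance after payment $3,071.70.
Closed form: n = −ln(1 − rB₀/P)/ln(1+r) = −ln(0.79792)/ln(1.00858) ≈ 26.413, so the balance reaches zero during payment 27.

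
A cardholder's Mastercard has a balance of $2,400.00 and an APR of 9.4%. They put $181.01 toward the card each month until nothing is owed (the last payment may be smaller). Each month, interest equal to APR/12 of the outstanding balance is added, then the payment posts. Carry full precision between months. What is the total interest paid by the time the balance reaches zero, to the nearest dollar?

Monthly rate r = 9.4%/12 = 0.783333% = 0.00783333.
Payoff takes n = ⌈−ln(1 − rB₀/P)/ln(1+r)⌉ = ⌈14.054⌉ = 15 payments; the last is $9.81.
Total paid = 14·$181.01 + $9.81 = $2,543.95.
Total interest = total paid − principal = $2,543.95 − $2,400.00 = $143.95.

$144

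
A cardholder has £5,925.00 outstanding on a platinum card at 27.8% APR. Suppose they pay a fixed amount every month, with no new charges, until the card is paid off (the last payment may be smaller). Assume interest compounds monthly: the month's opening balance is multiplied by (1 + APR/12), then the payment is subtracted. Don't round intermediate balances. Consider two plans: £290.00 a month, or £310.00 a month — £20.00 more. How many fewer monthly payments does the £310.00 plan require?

2 fewer payments

Monthly rate r = 27.8%/12 = 2.31667% = 0.0231667.
At £290.00/mo: n = ⌈−ln(1 − rB₀/P)/ln(1+r)⌉ = 28 payments (last £288.66); total interest = total paid − £5,925.00 = £2,193.66.
At £310.00/mo: 26 payments (last £166.55); total interest £1,991.55.
Payments saved = 28 − 26 = 2.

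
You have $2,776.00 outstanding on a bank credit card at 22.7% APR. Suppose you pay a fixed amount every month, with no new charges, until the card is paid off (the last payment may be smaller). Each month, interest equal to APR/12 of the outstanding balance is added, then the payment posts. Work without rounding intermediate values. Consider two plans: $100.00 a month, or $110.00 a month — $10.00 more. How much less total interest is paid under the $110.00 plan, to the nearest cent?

Monthly rate r = 22.7%/12 = 1.89167% = 0.0189167.
At $100.00/mo: n = ⌈−ln(1 − rB₀/P)/ln(1+r)⌉ = 40 payments (last $74.08); total interest = total paid − $2,776.00 = $1,198.08.
At $110.00/mo: 35 payments (last $69.25); total interest $1,033.25.
Interest saved = $1,198.08 − $1,033.25 = $164.83.

$164.83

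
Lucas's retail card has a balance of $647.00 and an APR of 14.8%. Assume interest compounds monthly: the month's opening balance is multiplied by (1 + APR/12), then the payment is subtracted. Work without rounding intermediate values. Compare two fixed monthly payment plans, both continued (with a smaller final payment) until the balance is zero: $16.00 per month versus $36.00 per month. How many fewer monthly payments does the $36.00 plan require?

36 fewer payments

Monthly rate r = 14.8%/12 = 1.23333% = 0.0123333.
At $16.00/mo: n = ⌈−ln(1 − rB₀/P)/ln(1+r)⌉ = 57 payments (last $5.46); total interest = total paid − $647.00 = $254.46.
At $36.00/mo: 21 payments (last $16.00); total interest $89.00.
Payments saved = 57 − 21 = 36.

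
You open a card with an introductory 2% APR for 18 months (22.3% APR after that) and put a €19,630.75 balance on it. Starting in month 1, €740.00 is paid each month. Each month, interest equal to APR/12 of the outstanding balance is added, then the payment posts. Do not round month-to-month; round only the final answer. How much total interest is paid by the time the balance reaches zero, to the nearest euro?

€1,115

Promo months 1–18 at r₀ = 2%/12 = 0.00166667; months 19+ at r₁ = 22.3%/12 = 0.0185833.
After month 18: iterate B ← B·(1+r₀) − €740.00 for 18 months → €6,717.70.
Then at r₁ with €740.00/mo: n₂ = −ln(1 − r₁·B/P)/ln(1+r₁) ≈ 10.03 → 11 more payments.
Total paid = 28·€740.00 + €25.78 = €20,745.78; interest = €20,745.78 − €19,630.75 = €1,115.03.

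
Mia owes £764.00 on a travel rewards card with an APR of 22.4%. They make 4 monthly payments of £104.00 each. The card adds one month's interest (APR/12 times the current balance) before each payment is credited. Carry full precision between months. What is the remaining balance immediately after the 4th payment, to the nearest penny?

Monthly rate r = 22.4%/12 = 1.86667% = 0.0186667.
Each month: B ← B·(1+r) − £104.00.
Month 1: interest £14.26; balance after payment £674.26.
Month 2: interest £12.59; balance after payment £582.85.
Month 3: interest £10.88; balance after payment £489.73.
Month 4: interest £9.14; balance after payment £394.87.

£394.87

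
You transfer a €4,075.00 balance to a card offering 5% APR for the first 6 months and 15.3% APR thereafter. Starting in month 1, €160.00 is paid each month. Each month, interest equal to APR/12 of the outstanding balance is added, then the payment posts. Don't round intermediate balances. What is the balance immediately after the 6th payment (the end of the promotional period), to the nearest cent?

Promo months 1–6 at r₀ = 5%/12 = 0.00416667; months 7+ at r₁ = 15.3%/12 = 0.01275.
After month 6: iterate B ← B·(1+r₀) − €160.00 for 6 months → €3,207.89.

€3,207.89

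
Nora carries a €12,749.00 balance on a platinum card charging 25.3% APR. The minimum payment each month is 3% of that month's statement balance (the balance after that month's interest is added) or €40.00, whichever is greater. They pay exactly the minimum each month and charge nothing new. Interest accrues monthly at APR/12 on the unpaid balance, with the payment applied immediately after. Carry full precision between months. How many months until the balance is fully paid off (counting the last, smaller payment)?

Monthly rate r = 25.3%/12 = 2.10833% = 0.0210833.
While 3% of the post-interest balance exceeds €40.00, each month B ← (B·(1+r))·(1 − 0.03), i.e. B shrinks by the factor (1+r)·0.97 = 0.99045.
This holds for months 1–238. Entering month 239 the balance is €1,299.31; 3% of the post-interest balance is now below €40.00, so the flat €40.00 minimum applies from here.
From month 239 a fixed €40.00 at rate r clears €1,299.31 in 56 more payments. Total: 238 + 56 = 294 months.

294 months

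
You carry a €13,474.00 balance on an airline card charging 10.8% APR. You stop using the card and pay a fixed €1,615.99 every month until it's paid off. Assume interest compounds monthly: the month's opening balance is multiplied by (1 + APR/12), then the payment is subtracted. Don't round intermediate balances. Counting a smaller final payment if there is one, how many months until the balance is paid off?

Monthly rate r = 10.8%/12 = 0.9% = 0.009.
Recurrence: B ← B·(1+r) − €1,615.99.
Month 1: interest €121.27; balance after payment €11,979.28.
Month 2: interest €107.81; balance after payment €10,471.10.
Closed form: n = −ln(1 − rB₀/P)/ln(1+r) = −ln(0.92496)/ln(1.009) ≈ 8.706, so the balance reaches zero during payment 9.

9 payments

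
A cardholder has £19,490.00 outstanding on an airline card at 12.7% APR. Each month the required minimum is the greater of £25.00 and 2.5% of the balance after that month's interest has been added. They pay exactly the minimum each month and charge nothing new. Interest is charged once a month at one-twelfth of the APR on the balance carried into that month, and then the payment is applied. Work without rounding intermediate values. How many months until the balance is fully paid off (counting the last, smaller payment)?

Monthly rate r = 12.7%/12 = 1.05833% = 0.0105833.
While 2.5% of the post-interest balance exceeds £25.00, each month B ← (B·(1+r))·(1 − 0.025), i.e. B shrinks by the factor (1+r)·0.975 = 0.98532.
This holds for months 1–202. Entering month 203 the balance is £982.46; 2.5% of the post-interest balance is now below £25.00, so the flat £25.00 minimum applies from here.
From month 203 a fixed £25.00 at rate r clears £982.46 in 52 more payments. Total: 202 + 52 = 254 months.

254 months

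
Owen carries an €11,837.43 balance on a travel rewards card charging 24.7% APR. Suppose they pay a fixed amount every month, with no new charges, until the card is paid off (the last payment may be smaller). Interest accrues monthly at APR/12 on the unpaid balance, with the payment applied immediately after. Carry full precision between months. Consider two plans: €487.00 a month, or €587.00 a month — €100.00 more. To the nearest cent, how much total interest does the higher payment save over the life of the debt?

Monthly rate r = 24.7%/12 = 2.05833% = 0.0205833.
At €487.00/mo: n = ⌈−ln(1 − rB₀/P)/ln(1+r)⌉ = 35 payments (last €25.36); total interest = total paid − €11,837.43 = €4,745.93.
At €587.00/mo: 27 payments (last €190.08); total interest €3,614.65.
Interest saved = €4,745.93 − €3,614.65 = €1,131.28.

€1,131.28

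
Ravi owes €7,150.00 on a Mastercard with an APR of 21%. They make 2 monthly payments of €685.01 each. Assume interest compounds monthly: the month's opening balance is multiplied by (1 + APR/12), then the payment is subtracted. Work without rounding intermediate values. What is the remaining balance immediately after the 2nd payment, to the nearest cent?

Monthly rate r = 21%/12 = 1.75% = 0.0175.
Each month: B ← B·(1+r) − €685.01.
Month 1: interest €125.13; balance after payment €6,590.11.
Month 2: interest €115.33; balance after payment €6,020.43.

€6,020.43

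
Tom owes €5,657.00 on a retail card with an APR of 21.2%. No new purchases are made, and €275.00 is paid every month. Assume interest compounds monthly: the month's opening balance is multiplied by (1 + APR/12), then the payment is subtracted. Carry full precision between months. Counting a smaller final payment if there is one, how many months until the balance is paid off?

26 payments

Monthly rate r = 21.2%/12 = 1.76667% = 0.0176667.
Recurrence: B ← B·(1+r) − €275.00.
Month 1: interest €99.94; balance after payment €5,481.94.
Month 2: interest €96.85; balance after payment €5,303.79.
Closed form: n = −ln(1 − rB₀/P)/ln(1+r) = −ln(0.63658)/ln(1.01767) ≈ 25.790, so the balance reaches zero during payment 26.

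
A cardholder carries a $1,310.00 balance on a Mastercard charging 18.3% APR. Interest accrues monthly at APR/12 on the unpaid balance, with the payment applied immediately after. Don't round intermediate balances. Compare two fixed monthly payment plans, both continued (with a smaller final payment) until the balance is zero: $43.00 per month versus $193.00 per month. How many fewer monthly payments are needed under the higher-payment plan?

Monthly rate r = 18.3%/12 = 1.525% = 0.01525.
At $43.00/mo: n = ⌈−ln(1 − rB₀/P)/ln(1+r)⌉ = 42 payments (last $11.99); total interest = total paid − $1,310.00 = $464.99.
At $193.00/mo: 8 payments (last $42.64); total interest $83.64.
Payments saved = 42 − 8 = 34.

34 fewer payments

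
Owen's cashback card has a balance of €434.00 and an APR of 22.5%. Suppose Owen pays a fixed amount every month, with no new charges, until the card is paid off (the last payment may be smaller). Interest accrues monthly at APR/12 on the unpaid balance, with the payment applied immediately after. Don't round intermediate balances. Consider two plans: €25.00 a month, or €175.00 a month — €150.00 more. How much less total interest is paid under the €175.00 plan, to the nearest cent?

€81.02

Monthly rate r = 22.5%/12 = 1.875% = 0.01875.
At €25.00/mo: n = ⌈−ln(1 − rB₀/P)/ln(1+r)⌉ = 22 payments (last €4.99); total interest = total paid − €434.00 = €95.99.
At €175.00/mo: 3 payments (last €98.97); total interest €14.97.
Interest saved = €95.99 − €14.97 = €81.02.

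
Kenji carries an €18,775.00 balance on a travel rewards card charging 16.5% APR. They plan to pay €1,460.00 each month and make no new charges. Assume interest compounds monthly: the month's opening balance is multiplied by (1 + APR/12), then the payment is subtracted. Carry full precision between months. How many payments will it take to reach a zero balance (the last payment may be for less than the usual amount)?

Monthly rate r = 16.5%/12 = 1.375% = 0.01375.
Recurrence: B ← B·(1+r) − €1,460.00.
Month 1: interest €258.16; balance after payment €17,573.16.
Month 2: interest €241.63; balance after payment €16,354.79.
Closed form: n = −ln(1 − rB₀/P)/ln(1+r) = −ln(0.82318)/ln(1.01375) ≈ 14.248, so the balance reaches zero during payment 15.

15 months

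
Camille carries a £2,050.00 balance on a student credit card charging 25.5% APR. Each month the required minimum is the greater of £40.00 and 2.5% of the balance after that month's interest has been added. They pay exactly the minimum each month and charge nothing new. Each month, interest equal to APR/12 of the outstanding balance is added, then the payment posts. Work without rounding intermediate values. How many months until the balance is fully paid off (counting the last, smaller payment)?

Monthly rate r = 25.5%/12 = 2.125% = 0.02125.
While 2.5% of the post-interest balance exceeds £40.00, each month B ← (B·(1+r))·(1 − 0.025), i.e. B shrinks by the factor (1+r)·0.975 = 0.99572.
This holds for months 1–63. Entering month 64 the balance is £1,564.46; 2.5% of the post-interest balance is now below £40.00, so the flat £40.00 minimum applies from here.
From month 64 a fixed £40.00 at rate r clears £1,564.46 in 85 more payments. Total: 63 + 85 = 148 months.

148 months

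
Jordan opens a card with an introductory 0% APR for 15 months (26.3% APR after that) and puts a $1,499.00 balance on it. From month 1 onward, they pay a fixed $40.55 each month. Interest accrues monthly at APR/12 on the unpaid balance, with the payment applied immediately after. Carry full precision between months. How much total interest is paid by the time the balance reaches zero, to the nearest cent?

$337.62

Promo months 1–15 at r₀ = 0%/12 = 0; months 16+ at r₁ = 26.3%/12 = 0.0219167.
After month 15 (no interest yet): B = $1,499.00 − 15·$40.55 = $890.75.
Then at r₁ with $40.55/mo: n₂ = −ln(1 − r₁·B/P)/ln(1+r₁) ≈ 30.29 → 31 more payments.
Total paid = 45·$40.55 + $11.87 = $1,836.62; interest = $1,836.62 − $1,499.00 = $337.62.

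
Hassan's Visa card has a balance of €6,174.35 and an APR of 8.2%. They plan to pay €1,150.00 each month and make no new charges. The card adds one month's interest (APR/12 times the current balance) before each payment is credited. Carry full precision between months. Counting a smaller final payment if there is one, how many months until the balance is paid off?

Monthly rate r = 8.2%/12 = 0.683333% = 0.00683333.
Recurrence: B ← B·(1+r) − €1,150.00.
Month 1: interest €42.19; balance after payment €5,066.54.
Month 2: interest €34.62; balance after payment €3,951.16.
Month 3: interest €27.00; balance after payment €2,828.16.
Month 4: interest €19.33; balance after payment €1,697.49.
Month 5: interest €11.60; balance after payment €559.09.
Month 6: interest €3.82; balance after payment €0.00.

6 payments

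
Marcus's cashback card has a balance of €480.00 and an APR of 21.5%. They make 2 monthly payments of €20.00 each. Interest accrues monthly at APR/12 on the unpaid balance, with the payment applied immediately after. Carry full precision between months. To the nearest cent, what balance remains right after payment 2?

Monthly rate r = 21.5%/12 = 1.79167% = 0.0179167.
Each month: B ← B·(1+r) − €20.00.
Month 1: interest €8.60; balance after payment €468.60.
Month 2: interest €8.40; balance after payment €457.00.

€457.00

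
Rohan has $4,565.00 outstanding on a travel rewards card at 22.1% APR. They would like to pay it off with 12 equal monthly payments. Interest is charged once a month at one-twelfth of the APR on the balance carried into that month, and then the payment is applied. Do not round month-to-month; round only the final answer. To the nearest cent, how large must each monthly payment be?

$427.48

Monthly rate r = 22.1%/12 = 1.84167% = 0.0184167.
Level-payment amortization: P = B₀·r / (1 − (1+r)^(−n)) = 4565.00·0.0184167 / (1 − 1.01842^(−12)).
Denominator 1 − (1+r)^(−12) = 0.19666993.
P = 84.0721 / 0.19666993 ≈ 427.48.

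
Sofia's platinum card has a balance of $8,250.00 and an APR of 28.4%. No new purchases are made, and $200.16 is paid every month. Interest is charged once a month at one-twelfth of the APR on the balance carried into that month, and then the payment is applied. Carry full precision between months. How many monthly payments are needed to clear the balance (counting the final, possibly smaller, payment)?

159 months

Monthly rate r = 28.4%/12 = 2.36667% = 0.0236667.
Recurrence: B ← B·(1+r) − $200.16.
Month 1: interest $195.25; balance after payment $8,245.09.
Month 2: interest $195.13; balance after payment $8,240.06.
Closed form: n = −ln(1 − rB₀/P)/ln(1+r) = −ln(0.02453)/ln(1.02367) ≈ 158.516, so the balance reaches zero during payment 159.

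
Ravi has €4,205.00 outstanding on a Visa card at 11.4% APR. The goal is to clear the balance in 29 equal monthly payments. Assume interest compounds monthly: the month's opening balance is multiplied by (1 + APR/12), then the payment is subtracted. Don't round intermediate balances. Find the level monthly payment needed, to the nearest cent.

Monthly rate r = 11.4%/12 = 0.95% = 0.0095.
Level-payment amortization: P = B₀·r / (1 − (1+r)^(−n)) = 4205.00·0.0095 / (1 − 1.0095^(−29)).
Denominator 1 − (1+r)^(−29) = 0.239819675.
P = 39.9475 / 0.239819675 ≈ 166.57.

€166.57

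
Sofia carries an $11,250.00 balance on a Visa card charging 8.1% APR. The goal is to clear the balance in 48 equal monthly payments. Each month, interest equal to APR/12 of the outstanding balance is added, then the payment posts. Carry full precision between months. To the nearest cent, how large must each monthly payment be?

Monthly rate r = 8.1%/12 = 0.675% = 0.00675.
Level-payment amortization: P = B₀·r / (1 − (1+r)^(−n)) = 11250.00·0.00675 / (1 − 1.00675^(−48)).
Denominator 1 − (1+r)^(−48) = 0.275961996.
P = 75.9375 / 0.275961996 ≈ 275.17.

$275.17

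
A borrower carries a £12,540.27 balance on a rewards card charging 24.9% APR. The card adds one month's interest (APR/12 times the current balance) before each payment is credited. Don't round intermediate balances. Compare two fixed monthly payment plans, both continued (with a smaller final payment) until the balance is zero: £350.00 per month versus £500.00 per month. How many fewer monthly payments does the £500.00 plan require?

Monthly rate r = 24.9%/12 = 2.075% = 0.02075.
At £350.00/mo: n = ⌈−ln(1 − rB₀/P)/ln(1+r)⌉ = 67 payments (last £85.55); total interest = total paid − £12,540.27 = £10,645.28.
At £500.00/mo: 36 payments (last £391.12); total interest £5,350.85.
Payments saved = 67 − 36 = 31.

31 fewer payments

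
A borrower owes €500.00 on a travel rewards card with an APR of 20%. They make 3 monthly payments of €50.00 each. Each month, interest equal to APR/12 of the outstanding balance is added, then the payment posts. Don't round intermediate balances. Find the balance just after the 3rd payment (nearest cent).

€372.91

Monthly rate r = 20%/12 = 1.66667% = 0.0166667.
Each month: B ← B·(1+r) − €50.00.
Month 1: interest €8.33; balance after payment €458.33.
Month 2: interest €7.64; balance after payment €415.97.
Month 3: interest €6.93; balance after payment €372.91.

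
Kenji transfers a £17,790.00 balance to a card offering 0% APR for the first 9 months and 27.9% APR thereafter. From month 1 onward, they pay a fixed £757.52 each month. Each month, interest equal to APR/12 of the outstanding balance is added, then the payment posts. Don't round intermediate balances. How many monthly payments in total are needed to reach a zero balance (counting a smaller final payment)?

Promo months 1–9 at r₀ = 0%/12 = 0; months 10+ at r₁ = 27.9%/12 = 0.02325.
After month 9 (no interest yet): B = £17,790.00 − 9·£757.52 = £10,972.32.
Then at r₁ with £757.52/mo: n₂ = −ln(1 − r₁·B/P)/ln(1+r₁) ≈ 17.87 → 18 more payments.

27 payments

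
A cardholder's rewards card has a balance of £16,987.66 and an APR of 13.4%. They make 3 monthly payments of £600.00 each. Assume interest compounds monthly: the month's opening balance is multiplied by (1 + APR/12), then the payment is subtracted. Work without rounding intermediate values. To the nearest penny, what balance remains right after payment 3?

Monthly rate r = 13.4%/12 = 1.11667% = 0.0111667.
Each month: B ← B·(1+r) − £600.00.
Month 1: interest £189.70; balance after payment £16,577.36.
Month 2: interest £185.11; balance after payment £16,162.47.
Month 3: interest £180.48; balance after payment £15,742.95.

£15,742.95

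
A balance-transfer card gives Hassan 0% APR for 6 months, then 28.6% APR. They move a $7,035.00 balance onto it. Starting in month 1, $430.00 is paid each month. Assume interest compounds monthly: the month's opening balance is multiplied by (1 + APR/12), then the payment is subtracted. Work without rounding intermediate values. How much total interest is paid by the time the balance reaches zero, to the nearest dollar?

Promo months 1–6 at r₀ = 0%/12 = 0; months 7+ at r₁ = 28.6%/12 = 0.0238333.
After month 6 (no interest yet): B = $7,035.00 − 6·$430.00 = $4,455.00.
Then at r₁ with $430.00/mo: n₂ = −ln(1 − r₁·B/P)/ln(1+r₁) ≈ 12.04 → 13 more payments.
Total paid = 18·$430.00 + $17.44 = $7,757.44; interest = $7,757.44 − $7,035.00 = $722.44.

$722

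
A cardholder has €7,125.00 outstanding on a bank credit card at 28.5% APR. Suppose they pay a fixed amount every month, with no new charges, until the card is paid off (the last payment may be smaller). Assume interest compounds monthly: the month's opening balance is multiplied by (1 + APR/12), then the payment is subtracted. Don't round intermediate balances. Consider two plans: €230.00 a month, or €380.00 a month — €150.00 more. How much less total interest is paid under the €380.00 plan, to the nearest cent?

Monthly rate r = 28.5%/12 = 2.375% = 0.02375.
At €230.00/mo: n = ⌈−ln(1 − rB₀/P)/ln(1+r)⌉ = 57 payments (last €160.74); total interest = total paid − €7,125.00 = €5,915.74.
At €380.00/mo: 26 payments (last €41.58); total interest €2,416.58.
Interest saved = €5,915.74 − €2,416.58 = €3,499.16.

€3,499.16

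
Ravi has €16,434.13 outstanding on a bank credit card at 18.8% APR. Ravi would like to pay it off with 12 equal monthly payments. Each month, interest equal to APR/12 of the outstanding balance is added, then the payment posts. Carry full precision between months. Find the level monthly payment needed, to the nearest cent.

€1,512.94

Monthly rate r = 18.8%/12 = 1.56667% = 0.0156667.
Level-payment amortization: P = B₀·r / (1 − (1+r)^(−n)) = 16434.13·0.0156667 / (1 − 1.01567^(−12)).
Denominator 1 − (1+r)^(−12) = 0.170176736.
P = 257.468 / 0.170176736 ≈ 1512.94.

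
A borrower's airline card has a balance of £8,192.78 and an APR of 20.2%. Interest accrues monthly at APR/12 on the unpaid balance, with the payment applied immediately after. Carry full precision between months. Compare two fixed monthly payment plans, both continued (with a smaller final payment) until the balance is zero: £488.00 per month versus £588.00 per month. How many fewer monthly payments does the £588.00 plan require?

Monthly rate r = 20.2%/12 = 1.68333% = 0.0168333.
At £488.00/mo: n = ⌈−ln(1 − rB₀/P)/ln(1+r)⌉ = 20 payments (last £437.68); total interest = total paid − £8,192.78 = £1,516.90.
At £588.00/mo: 17 payments (last £6.81); total interest £1,222.03.
Payments saved = 20 − 17 = 3.

3 fewer payments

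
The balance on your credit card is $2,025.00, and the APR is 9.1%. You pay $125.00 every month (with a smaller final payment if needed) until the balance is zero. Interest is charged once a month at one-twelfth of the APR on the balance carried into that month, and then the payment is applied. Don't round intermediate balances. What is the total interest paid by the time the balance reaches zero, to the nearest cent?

$143.90

Monthly rate r = 9.1%/12 = 0.758333% = 0.00758333.
Payoff takes n = ⌈−ln(1 − rB₀/P)/ln(1+r)⌉ = ⌈17.350⌉ = 18 payments; the last is $43.90.
Total paid = 17·$125.00 + $43.90 = $2,168.90.
Total interest = total paid − principal = $2,168.90 − $2,025.00 = $143.90.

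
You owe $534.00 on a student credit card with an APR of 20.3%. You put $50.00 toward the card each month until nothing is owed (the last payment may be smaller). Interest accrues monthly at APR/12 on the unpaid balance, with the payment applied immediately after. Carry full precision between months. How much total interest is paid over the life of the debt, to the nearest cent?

$59.98

Monthly rate r = 20.3%/12 = 1.69167% = 0.0169167.
Payoff takes n = ⌈−ln(1 − rB₀/P)/ln(1+r)⌉ = ⌈11.879⌉ = 12 payments; the last is $43.98.
Total paid = 11·$50.00 + $43.98 = $593.98.
Total interest = total paid − principal = $593.98 − $534.00 = $59.98.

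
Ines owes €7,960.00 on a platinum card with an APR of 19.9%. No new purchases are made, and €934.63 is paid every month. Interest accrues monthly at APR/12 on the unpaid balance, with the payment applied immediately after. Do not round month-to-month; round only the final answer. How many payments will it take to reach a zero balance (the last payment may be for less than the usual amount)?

Monthly rate r = 19.9%/12 = 1.65833% = 0.0165833.
Recurrence: B ← B·(1+r) − €934.63.
Month 1: interest €132.00; balance after payment €7,157.37.
Month 2: interest €118.69; balance after payment €6,341.44.
Closed form: n = −ln(1 − rB₀/P)/ln(1+r) = −ln(0.85876)/ln(1.01658) ≈ 9.257, so the balance reaches zero during payment 10.

10 payments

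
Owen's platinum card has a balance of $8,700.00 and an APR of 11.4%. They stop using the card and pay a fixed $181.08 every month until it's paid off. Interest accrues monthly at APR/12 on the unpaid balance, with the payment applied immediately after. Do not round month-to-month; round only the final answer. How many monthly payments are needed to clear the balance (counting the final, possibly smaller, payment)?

65 payments

Monthly rate r = 11.4%/12 = 0.95% = 0.0095.
Recurrence: B ← B·(1+r) − $181.08.
Month 1: interest $82.65; balance after payment $8,601.57.
Month 2: interest $81.71; balance after payment $8,502.20.
Closed form: n = −ln(1 − rB₀/P)/ln(1+r) = −ln(0.54357)/ln(1.0095) ≈ 64.472, so the balance reaches zero during payment 65.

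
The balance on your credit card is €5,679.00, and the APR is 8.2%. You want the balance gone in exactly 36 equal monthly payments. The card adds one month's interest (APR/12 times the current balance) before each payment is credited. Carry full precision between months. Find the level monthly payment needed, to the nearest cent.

€178.48

Monthly rate r = 8.2%/12 = 0.683333% = 0.00683333.
Level-payment amortization: P = B₀·r / (1 − (1+r)^(−n)) = 5679.00·0.00683333 / (1 − 1.00683^(−36)).
Denominator 1 − (1+r)^(−36) = 0.217423274.
P = 38.8065 / 0.217423274 ≈ 178.48.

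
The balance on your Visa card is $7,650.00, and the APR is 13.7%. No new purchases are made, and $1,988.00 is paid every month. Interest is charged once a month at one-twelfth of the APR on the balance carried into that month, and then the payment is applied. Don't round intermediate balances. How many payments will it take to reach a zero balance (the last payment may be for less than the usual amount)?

Monthly rate r = 13.7%/12 = 1.14167% = 0.0114167.
Recurrence: B ← B·(1+r) − $1,988.00.
Month 1: interest $87.34; balance after payment $5,749.34.
Month 2: interest $65.64; balance after payment $3,826.98.
Month 3: interest $43.69; balance after payment $1,882.67.
Month 4: interest $21.49; balance after payment $0.00.

4 months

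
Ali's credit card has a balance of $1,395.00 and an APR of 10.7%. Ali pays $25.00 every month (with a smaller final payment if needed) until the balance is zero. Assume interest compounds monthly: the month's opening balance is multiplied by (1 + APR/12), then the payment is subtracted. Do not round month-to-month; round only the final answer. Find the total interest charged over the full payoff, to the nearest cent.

Monthly rate r = 10.7%/12 = 0.891667% = 0.00891667.
Payoff takes n = ⌈−ln(1 − rB₀/P)/ln(1+r)⌉ = ⌈77.532⌉ = 78 payments; the last is $13.32.
Total paid = 77·$25.00 + $13.32 = $1,938.32.
Total interest = total paid − principal = $1,938.32 − $1,395.00 = $543.32.

$543.32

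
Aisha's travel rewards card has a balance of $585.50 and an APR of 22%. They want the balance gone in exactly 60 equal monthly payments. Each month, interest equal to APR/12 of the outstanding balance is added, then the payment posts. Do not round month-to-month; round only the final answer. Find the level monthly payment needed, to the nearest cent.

$16.17

Monthly rate r = 22%/12 = 1.83333% = 0.0183333.
Level-payment amortization: P = B₀·r / (1 − (1+r)^(−n)) = 585.50·0.0183333 / (1 − 1.01833^(−60)).
Denominator 1 − (1+r)^(−60) = 0.663796362.
P = 10.7342 / 0.663796362 ≈ 16.17.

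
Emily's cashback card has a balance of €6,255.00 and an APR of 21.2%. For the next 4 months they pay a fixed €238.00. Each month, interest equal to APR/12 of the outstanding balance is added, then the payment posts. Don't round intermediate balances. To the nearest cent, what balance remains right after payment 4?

Monthly rate r = 21.2%/12 = 1.76667% = 0.0176667.
Each month: B ← B·(1+r) − €238.00.
Month 1: interest €110.51; balance after payment €6,127.51.
Month 2: interest €108.25; balance after payment €5,997.76.
Month 3: interest €105.96; balance after payment €5,865.72.
Month 4: interest €103.63; balance after payment €5,731.35.

€5,731.35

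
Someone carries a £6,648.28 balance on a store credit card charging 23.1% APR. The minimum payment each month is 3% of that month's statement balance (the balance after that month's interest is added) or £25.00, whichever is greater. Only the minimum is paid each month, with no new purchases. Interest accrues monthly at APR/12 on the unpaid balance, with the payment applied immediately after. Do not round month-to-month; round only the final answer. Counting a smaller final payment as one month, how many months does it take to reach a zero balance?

237 months

Monthly rate r = 23.1%/12 = 1.925% = 0.01925.
While 3% of the post-interest balance exceeds £25.00, each month B ← (B·(1+r))·(1 − 0.03), i.e. B shrinks by the factor (1+r)·0.97 = 0.98867.
This holds for months 1–184. Entering month 185 the balance is £817.26; 3% of the post-interest balance is now below £25.00, so the flat £25.00 minimum applies from here.
From month 185 a fixed £25.00 at rate r clears £817.26 in 53 more payments. Total: 184 + 53 = 237 months.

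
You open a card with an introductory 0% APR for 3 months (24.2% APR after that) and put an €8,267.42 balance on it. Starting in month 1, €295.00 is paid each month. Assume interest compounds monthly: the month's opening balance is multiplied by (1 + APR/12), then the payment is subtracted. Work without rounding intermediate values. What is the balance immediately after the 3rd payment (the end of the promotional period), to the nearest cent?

Promo months 1–3 at r₀ = 0%/12 = 0; months 4+ at r₁ = 24.2%/12 = 0.0201667.
After month 3 (no interest yet): B = €8,267.42 − 3·€295.00 = €7,382.42.

€7,382.42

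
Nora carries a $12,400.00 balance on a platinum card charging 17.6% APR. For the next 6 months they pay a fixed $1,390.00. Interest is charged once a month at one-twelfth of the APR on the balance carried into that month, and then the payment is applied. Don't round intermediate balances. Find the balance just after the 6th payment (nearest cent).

$4,880.16

Monthly rate r = 17.6%/12 = 1.46667% = 0.0146667.
Each month: B ← B·(1+r) − $1,390.00.
Month 1: interest $181.87; balance after payment $11,191.87.
Month 2: interest $164.15; balance after payment $9,966.01.
Month 3: interest $146.17; balance after payment $8,722.18.
Month 4: interest $127.93; balance after payment $7,460.11.
Month 5: interest $109.41; balance after payment $6,179.52.
Month 6: interest $90.63; balance after payment $4,880.16.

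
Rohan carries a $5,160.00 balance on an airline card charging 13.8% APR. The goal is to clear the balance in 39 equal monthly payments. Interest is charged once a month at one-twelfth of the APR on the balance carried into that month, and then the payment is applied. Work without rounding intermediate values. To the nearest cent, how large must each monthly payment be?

Monthly rate r = 13.8%/12 = 1.15% = 0.0115.
Level-payment amortization: P = B₀·r / (1 − (1+r)^(−n)) = 5160.00·0.0115 / (1 − 1.0115^(−39)).
Denominator 1 − (1+r)^(−39) = 0.359778281.
P = 59.34 / 0.359778281 ≈ 164.93.

$164.93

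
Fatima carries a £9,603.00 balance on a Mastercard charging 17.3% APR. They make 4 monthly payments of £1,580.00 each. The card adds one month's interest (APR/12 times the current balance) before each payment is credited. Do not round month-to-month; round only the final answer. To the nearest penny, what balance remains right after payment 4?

Monthly rate r = 17.3%/12 = 1.44167% = 0.0144167.
Each month: B ← B·(1+r) − £1,580.00.
Month 1: interest £138.44; balance after payment £8,161.44.
Month 2: interest £117.66; balance after payment £6,699.10.
Month 3: interest £96.58; balance after payment £5,215.68.
Month 4: interest £75.19; balance after payment £3,710.88.

£3,710.88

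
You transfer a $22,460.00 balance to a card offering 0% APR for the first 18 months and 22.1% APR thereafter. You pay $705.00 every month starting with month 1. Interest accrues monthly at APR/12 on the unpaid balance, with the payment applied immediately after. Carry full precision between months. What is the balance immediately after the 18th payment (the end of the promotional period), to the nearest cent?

Promo months 1–18 at r₀ = 0%/12 = 0; months 19+ at r₁ = 22.1%/12 = 0.0184167.
After month 18 (no interest yet): B = $22,460.00 − 18·$705.00 = $9,770.00.

$9,770.00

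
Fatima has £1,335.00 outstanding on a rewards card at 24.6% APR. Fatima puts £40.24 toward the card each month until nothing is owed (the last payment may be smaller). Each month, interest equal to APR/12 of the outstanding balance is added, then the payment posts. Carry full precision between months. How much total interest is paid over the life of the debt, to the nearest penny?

Monthly rate r = 24.6%/12 = 2.05% = 0.0205.
Payoff takes n = ⌈−ln(1 − rB₀/P)/ln(1+r)⌉ = ⌈56.166⌉ = 57 payments; the last is £6.75.
Total paid = 56·£40.24 + £6.75 = £2,260.19.
Total interest = total paid − principal = £2,260.19 − £1,335.00 = £925.19.

£925.19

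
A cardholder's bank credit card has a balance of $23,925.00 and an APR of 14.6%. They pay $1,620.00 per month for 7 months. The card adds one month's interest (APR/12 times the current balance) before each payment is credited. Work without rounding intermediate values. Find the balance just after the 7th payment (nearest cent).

$14,276.11

Monthly rate r = 14.6%/12 = 1.21667% = 0.0121667.
Each month: B ← B·(1+r) − $1,620.00.
Month 1: interest $291.09; balance after payment $22,596.09.
Month 2: interest $274.92; balance after payment $21,251.01.
Month 3: interest $258.55; balance after payment $19,889.56.
Month 4: interest $241.99; balance after payment $18,511.55.
Month 5: interest $225.22; balance after payment $17,116.77.
Month 6: interest $208.25; balance after payment $15,705.03.
Month 7: interest $191.08; balance after payment $14,276.11.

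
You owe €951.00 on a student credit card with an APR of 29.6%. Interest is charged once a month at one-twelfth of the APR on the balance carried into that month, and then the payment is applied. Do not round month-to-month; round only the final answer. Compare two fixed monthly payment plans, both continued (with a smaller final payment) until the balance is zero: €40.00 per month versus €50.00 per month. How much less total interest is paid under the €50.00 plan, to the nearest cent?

€150.05

Monthly rate r = 29.6%/12 = 2.46667% = 0.0246667.
At €40.00/mo: n = ⌈−ln(1 − rB₀/P)/ln(1+r)⌉ = 37 payments (last €9.53); total interest = total paid − €951.00 = €498.53.
At €50.00/mo: 26 payments (last €49.48); total interest €348.48.
Interest saved = €498.53 − €348.48 = €150.05.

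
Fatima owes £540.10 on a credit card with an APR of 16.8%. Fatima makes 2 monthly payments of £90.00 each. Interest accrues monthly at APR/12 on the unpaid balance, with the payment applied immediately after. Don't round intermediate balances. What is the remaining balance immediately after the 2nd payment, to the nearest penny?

Monthly rate r = 16.8%/12 = 1.4% = 0.014.
Each month: B ← B·(1+r) − £90.00.
Month 1: interest £7.56; balance after payment £457.66.
Month 2: interest £6.41; balance after payment £374.07.

£374.07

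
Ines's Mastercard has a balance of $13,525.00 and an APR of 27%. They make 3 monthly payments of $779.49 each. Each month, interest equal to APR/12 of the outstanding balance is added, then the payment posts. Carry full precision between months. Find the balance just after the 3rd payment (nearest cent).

Monthly rate r = 27%/12 = 2.25% = 0.0225.
Each month: B ← B·(1+r) − $779.49.
Month 1: interest $304.31; balance after payment $13,049.82.
Month 2: interest $293.62; balance after payment $12,563.95.
Month 3: interest $282.69; balance after payment $12,067.15.

$12,067.15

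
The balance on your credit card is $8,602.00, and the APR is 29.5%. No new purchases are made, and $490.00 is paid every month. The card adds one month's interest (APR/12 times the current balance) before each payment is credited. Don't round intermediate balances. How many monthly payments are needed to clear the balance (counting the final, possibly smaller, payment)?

Monthly rate r = 29.5%/12 = 2.45833% = 0.0245833.
Recurrence: B ← B·(1+r) − $490.00.
Month 1: interest $211.47; balance after payment $8,323.47.
Month 2: interest $204.62; balance after payment $8,038.08.
Closed form: n = −ln(1 − rB₀/P)/ln(1+r) = −ln(0.56844)/ln(1.02458) ≈ 23.259, so the balance reaches zero during payment 24.

24 months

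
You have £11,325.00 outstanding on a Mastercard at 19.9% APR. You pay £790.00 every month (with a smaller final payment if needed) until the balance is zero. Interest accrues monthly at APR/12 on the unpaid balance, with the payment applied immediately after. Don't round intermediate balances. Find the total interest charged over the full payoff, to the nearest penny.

£1,715.12

Monthly rate r = 19.9%/12 = 1.65833% = 0.0165833.
Payoff takes n = ⌈−ln(1 − rB₀/P)/ln(1+r)⌉ = ⌈16.504⌉ = 17 payments; the last is £400.12.
Total paid = 16·£790.00 + £400.12 = £13,040.12.
Total interest = total paid − principal = £13,040.12 − £11,325.00 = £1,715.12.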